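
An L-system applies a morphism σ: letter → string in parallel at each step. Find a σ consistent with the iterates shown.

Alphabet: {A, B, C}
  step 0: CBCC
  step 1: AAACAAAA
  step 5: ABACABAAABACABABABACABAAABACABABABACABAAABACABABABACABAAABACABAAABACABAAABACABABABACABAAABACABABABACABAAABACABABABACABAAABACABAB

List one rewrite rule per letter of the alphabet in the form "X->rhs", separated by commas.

A->AB, B->AC, C->AA

  step 0 ⇒ step 1: CBCC ⇒ AA·AC·AA·AA
    B ↦ AC
    C ↦ AA
    A ↦ AB  (constrained at step 1)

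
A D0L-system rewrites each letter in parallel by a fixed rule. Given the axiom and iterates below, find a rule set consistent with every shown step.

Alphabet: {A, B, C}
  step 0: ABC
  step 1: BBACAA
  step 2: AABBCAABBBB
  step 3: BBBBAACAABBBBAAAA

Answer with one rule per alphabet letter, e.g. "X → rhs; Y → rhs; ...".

A->BB, B->A, C->CAA

  step 2 ⇒ step 3: AABBCAABBBB ⇒ BB·BB·A·A·CAA·BB·BB·A·A·A·A
    A ↦ BB
    B ↦ A
    C ↦ CAA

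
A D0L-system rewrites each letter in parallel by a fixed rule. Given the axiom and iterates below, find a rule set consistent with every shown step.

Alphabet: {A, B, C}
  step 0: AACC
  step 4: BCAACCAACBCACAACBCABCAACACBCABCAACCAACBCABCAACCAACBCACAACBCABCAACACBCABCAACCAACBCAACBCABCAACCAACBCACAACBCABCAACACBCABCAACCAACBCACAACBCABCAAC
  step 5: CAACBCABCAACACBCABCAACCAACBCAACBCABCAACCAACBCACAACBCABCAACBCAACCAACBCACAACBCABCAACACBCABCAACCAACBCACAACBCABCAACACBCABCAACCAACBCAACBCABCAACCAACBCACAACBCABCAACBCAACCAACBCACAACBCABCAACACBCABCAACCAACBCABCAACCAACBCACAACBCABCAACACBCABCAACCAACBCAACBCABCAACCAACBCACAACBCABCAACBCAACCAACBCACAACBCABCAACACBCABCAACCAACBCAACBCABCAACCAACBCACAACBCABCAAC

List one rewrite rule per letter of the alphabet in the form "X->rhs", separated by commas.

  step 4 ⇒ step 5: BCAACCAACBCACAACBCABCAACACBCABCAACCAACBCABCAACCAACBCACAACBCABCAACACBCABCAACCAACBCAACBCABCAACCAACBCACAACBCABCAACACBCABCAACCAACBCACAACBCABCAAC ⇒ CA·AC·BCA·BCA·AC·AC·BCA·BCA·AC·CA·AC·BCA·AC·BCA·BCA·AC·CA·AC·BCA·CA·AC·BCA·BCA·AC·BCA·AC·CA·AC·BCA·CA·AC·BCA·BCA·AC·AC·BCA·BCA·AC·CA·AC·BCA·CA·AC·BCA·BCA·AC·AC·BCA·BCA·AC·CA·AC·BCA·AC·BCA·BCA·AC·CA·AC·BCA·CA·AC·BCA·BCA·AC·BCA·AC·CA·AC·BCA·CA·AC·BCA·BCA·AC·AC·BCA·BCA·AC·CA·AC·BCA·BCA·AC·CA·AC·BCA·CA·AC·BCA·BCA·AC·AC·BCA·BCA·AC·CA·AC·BCA·AC·BCA·BCA·AC·CA·AC·BCA·CA·AC·BCA·BCA·AC·BCA·AC·CA·AC·BCA·CA·AC·BCA·BCA·AC·AC·BCA·BCA·AC·CA·AC·BCA·AC·BCA·BCA·AC·CA·AC·BCA·CA·AC·BCA·BCA·AC
    A ↦ BCA
    B ↦ CA
    C ↦ AC

A->BCA, B->CA, C->AC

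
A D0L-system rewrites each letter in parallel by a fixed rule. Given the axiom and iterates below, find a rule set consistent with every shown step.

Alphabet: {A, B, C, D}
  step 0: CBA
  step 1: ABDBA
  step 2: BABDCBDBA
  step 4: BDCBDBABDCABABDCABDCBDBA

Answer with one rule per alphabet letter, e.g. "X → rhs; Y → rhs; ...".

  step 1 ⇒ step 2: ABDBA ⇒ BA·BD·C·BD·BA
    A ↦ BA
    B ↦ BD
    D ↦ C
  step 0 ⇒ step 1: CBA ⇒ A·BD·BA
    C ↦ A

A->BA, B->BD, C->A, D->C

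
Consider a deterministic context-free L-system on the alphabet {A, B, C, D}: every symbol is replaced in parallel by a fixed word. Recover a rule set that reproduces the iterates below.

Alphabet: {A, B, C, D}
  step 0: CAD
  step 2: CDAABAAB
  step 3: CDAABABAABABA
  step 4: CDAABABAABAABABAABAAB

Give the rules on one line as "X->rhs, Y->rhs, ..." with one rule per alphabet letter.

  step 3 ⇒ step 4: CDAABABAABABA ⇒ CD·A·AB·AB·A·AB·A·AB·AB·A·AB·A·AB
    A ↦ AB
    B ↦ A
    C ↦ CD
    D ↦ A

A->AB, B->A, C->CD, D->A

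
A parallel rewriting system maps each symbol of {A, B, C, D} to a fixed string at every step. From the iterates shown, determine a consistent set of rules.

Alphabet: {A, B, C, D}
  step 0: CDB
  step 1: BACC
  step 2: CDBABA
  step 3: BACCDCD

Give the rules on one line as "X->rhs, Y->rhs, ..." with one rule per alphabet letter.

A->D, B->C, C->BA, D->C

  step 2 ⇒ step 3: CDBABA ⇒ BA·C·C·D·C·D
    A ↦ D
    B ↦ C
    C ↦ BA
    D ↦ C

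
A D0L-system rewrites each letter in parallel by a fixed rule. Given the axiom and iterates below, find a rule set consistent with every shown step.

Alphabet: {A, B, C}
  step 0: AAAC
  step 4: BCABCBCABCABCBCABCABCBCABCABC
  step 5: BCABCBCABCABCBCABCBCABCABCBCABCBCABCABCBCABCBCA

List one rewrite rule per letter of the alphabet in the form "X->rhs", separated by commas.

  step 4 ⇒ step 5: BCABCBCABCABCBCABCABCBCABCABC ⇒ BC·A·BC·BC·A·BC·A·BC·BC·A·BC·BC·A·BC·A·BC·BC·A·BC·BC·A·BC·A·BC·BC·A·BC·BC·A
    A ↦ BC
    B ↦ BC
    C ↦ A

A->BC, B->BC, C->A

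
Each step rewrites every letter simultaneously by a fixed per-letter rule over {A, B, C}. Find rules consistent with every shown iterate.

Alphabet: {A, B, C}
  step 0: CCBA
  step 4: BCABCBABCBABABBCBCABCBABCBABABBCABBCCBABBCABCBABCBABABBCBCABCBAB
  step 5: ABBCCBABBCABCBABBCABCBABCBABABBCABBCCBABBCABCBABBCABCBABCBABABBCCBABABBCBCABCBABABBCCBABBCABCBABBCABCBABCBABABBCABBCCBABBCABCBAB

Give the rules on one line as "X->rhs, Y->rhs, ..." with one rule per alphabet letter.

A->CB, B->AB, C->BC

  step 4 ⇒ step 5: BCABCBABCBABABBCBCABCBABCBABABBCABBCCBABBCABCBABCBABABBCBCABCBAB ⇒ AB·BC·CB·AB·BC·AB·CB·AB·BC·AB·CB·AB·CB·AB·AB·BC·AB·BC·CB·AB·BC·AB·CB·AB·BC·AB·CB·AB·CB·AB·AB·BC·CB·AB·AB·BC·BC·AB·CB·AB·AB·BC·CB·AB·BC·AB·CB·AB·BC·AB·CB·AB·CB·AB·AB·BC·AB·BC·CB·AB·BC·AB·CB·AB
    A ↦ CB
    B ↦ AB
    C ↦ BC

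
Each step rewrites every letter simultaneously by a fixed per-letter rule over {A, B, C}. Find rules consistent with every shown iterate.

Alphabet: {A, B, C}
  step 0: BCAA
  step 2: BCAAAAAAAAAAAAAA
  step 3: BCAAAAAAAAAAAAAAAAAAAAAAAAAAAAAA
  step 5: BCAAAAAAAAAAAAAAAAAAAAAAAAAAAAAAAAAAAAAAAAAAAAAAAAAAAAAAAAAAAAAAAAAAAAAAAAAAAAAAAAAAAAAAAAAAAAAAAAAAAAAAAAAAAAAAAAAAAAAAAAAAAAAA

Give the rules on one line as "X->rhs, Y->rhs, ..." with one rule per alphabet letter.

A->AA, B->BC, C->AA

  step 2 ⇒ step 3: BCAAAAAAAAAAAAAA ⇒ BC·AA·AA·AA·AA·AA·AA·AA·AA·AA·AA·AA·AA·AA·AA·AA
    A ↦ AA
    B ↦ BC
    C ↦ AA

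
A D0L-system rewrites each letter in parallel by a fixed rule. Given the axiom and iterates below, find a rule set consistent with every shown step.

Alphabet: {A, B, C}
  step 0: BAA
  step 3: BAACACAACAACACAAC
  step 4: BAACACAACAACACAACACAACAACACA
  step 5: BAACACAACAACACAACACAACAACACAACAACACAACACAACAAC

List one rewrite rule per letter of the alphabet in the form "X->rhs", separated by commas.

  step 4 ⇒ step 5: BAACACAACAACACAACACAACAACACA ⇒ BA·AC·AC·A·AC·A·AC·AC·A·AC·AC·A·AC·A·AC·AC·A·AC·A·AC·AC·A·AC·AC·A·AC·A·AC
    A ↦ AC
    B ↦ BA
    C ↦ A

A->AC, B->BA, C->A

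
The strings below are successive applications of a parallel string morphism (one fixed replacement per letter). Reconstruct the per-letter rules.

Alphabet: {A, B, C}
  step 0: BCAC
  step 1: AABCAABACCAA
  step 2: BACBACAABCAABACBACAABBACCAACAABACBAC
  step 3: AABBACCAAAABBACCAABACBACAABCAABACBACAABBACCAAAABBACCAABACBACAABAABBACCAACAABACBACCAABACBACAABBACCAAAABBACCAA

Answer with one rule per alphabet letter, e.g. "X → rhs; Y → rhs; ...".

A->BAC, B->AAB, C->CAA

  step 2 ⇒ step 3: BACBACAABCAABACBACAABBACCAACAABACBAC ⇒ AAB·BAC·CAA·AAB·BAC·CAA·BAC·BAC·AAB·CAA·BAC·BAC·AAB·BAC·CAA·AAB·BAC·CAA·BAC·BAC·AAB·AAB·BAC·CAA·CAA·BAC·BAC·CAA·BAC·BAC·AAB·BAC·CAA·AAB·BAC·CAA
    A ↦ BAC
    B ↦ AAB
    C ↦ CAA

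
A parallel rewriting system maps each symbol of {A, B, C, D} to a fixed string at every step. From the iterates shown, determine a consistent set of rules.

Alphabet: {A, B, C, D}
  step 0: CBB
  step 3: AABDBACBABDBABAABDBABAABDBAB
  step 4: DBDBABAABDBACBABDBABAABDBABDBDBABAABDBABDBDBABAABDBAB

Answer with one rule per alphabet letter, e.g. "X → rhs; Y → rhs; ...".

  step 3 ⇒ step 4: AABDBACBABDBABAABDBABAABDBAB ⇒ DB·DB·AB·A·AB·DB·ACB·AB·DB·AB·A·AB·DB·AB·DB·DB·AB·A·AB·DB·AB·DB·DB·AB·A·AB·DB·AB
    A ↦ DB
    B ↦ AB
    C ↦ ACB
    D ↦ A

A->DB, B->AB, C->ACB, D->A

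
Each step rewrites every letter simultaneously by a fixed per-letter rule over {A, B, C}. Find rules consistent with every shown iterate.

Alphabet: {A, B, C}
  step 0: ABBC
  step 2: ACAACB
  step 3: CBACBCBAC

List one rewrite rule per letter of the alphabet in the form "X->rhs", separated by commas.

  step 2 ⇒ step 3: ACAACB ⇒ CB·A·CB·CB·A·C
    A ↦ CB
    B ↦ C
    C ↦ A

A->CB, B->C, C->A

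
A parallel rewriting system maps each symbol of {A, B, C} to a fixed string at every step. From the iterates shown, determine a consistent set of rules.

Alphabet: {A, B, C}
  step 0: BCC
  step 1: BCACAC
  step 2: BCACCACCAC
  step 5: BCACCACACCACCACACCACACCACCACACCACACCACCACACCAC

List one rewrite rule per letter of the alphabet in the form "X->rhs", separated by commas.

  step 1 ⇒ step 2: BCACAC ⇒ BC·AC·C·AC·C·AC
    A ↦ C
    B ↦ BC
    C ↦ AC

A->C, B->BC, C->AC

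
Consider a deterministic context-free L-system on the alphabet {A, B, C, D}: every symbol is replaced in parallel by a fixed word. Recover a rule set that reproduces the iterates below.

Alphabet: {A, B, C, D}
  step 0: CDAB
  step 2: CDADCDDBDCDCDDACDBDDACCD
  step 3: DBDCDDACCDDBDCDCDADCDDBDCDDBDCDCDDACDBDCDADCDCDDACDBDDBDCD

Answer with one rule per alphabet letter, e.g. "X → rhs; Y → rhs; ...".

A->DAC, B->AD, C->DBD, D->CD

  step 2 ⇒ step 3: CDADCDDBDCDCDDACDBDDACCD ⇒ DBD·CD·DAC·CD·DBD·CD·CD·AD·CD·DBD·CD·DBD·CD·CD·DAC·DBD·CD·AD·CD·CD·DAC·DBD·DBD·CD
    A ↦ DAC
    B ↦ AD
    C ↦ DBD
    D ↦ CD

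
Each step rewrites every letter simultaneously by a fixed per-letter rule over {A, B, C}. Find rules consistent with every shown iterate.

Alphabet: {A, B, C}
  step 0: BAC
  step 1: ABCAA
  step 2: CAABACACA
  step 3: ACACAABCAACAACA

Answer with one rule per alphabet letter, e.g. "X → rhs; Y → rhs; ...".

  step 2 ⇒ step 3: CAABACACA ⇒ A·CA·CA·AB·CA·A·CA·A·CA
    A ↦ CA
    B ↦ AB
    C ↦ A

A->CA, B->AB, C->A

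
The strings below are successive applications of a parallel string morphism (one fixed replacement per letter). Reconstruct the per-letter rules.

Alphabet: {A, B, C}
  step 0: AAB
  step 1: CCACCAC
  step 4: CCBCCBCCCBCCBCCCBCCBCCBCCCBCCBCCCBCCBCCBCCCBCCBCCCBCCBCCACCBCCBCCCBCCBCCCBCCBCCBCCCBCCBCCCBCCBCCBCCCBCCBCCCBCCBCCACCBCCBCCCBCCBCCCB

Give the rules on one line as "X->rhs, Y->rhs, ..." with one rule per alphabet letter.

A->CCA, B->C, C->CCB

  step 0 ⇒ step 1: AAB ⇒ CCA·CCA·C
    A ↦ CCA
    B ↦ C
    C ↦ CCB  (constrained at step 1)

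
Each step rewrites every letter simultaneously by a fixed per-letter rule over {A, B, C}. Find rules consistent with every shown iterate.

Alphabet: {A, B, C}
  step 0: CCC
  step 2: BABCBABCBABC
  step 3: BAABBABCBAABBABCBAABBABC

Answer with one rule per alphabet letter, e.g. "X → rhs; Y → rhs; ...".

  step 2 ⇒ step 3: BABCBABCBABC ⇒ BA·AB·BA·BC·BA·AB·BA·BC·BA·AB·BA·BC
    A ↦ AB
    B ↦ BA
    C ↦ BC

A->AB, B->BA, C->BC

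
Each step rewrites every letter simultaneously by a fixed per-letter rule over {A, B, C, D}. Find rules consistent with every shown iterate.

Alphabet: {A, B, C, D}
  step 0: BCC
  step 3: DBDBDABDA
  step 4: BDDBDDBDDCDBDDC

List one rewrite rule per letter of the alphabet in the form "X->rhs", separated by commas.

A->DC, B->D, C->A, D->BD

  step 3 ⇒ step 4: DBDBDABDA ⇒ BD·D·BD·D·BD·DC·D·BD·DC
    A ↦ DC
    B ↦ D
    D ↦ BD
    C ↦ A  (constrained at step 0)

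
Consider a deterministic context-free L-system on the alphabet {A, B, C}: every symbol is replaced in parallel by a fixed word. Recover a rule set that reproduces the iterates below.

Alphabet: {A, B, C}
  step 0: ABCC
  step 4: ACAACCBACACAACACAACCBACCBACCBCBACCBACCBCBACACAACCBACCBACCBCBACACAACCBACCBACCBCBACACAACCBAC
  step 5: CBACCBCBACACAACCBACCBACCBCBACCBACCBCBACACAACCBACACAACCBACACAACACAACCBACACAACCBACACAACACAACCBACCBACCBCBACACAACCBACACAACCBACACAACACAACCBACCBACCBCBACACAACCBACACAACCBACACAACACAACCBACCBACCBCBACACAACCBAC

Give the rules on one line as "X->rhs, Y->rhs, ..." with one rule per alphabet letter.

A->CB, B->AAC, C->AC

  step 4 ⇒ step 5: ACAACCBACACAACACAACCBACCBACCBCBACCBACCBCBACACAACCBACCBACCBCBACACAACCBACCBACCBCBACACAACCBAC ⇒ CB·AC·CB·CB·AC·AC·AAC·CB·AC·CB·AC·CB·CB·AC·CB·AC·CB·CB·AC·AC·AAC·CB·AC·AC·AAC·CB·AC·AC·AAC·AC·AAC·CB·AC·AC·AAC·CB·AC·AC·AAC·AC·AAC·CB·AC·CB·AC·CB·CB·AC·AC·AAC·CB·AC·AC·AAC·CB·AC·AC·AAC·AC·AAC·CB·AC·CB·AC·CB·CB·AC·AC·AAC·CB·AC·AC·AAC·CB·AC·AC·AAC·AC·AAC·CB·AC·CB·AC·CB·CB·AC·AC·AAC·CB·AC
    A ↦ CB
    B ↦ AAC
    C ↦ AC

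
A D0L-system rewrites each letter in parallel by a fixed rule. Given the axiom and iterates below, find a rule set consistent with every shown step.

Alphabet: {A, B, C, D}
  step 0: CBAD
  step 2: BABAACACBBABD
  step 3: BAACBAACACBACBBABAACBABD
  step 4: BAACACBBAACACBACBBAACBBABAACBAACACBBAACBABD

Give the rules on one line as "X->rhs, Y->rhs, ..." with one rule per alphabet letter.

A->AC, B->BA, C->B, D->BD

  step 3 ⇒ step 4: BAACBAACACBACBBABAACBABD ⇒ BA·AC·AC·B·BA·AC·AC·B·AC·B·BA·AC·B·BA·BA·AC·BA·AC·AC·B·BA·AC·BA·BD
    A ↦ AC
    B ↦ BA
    C ↦ B
    D ↦ BD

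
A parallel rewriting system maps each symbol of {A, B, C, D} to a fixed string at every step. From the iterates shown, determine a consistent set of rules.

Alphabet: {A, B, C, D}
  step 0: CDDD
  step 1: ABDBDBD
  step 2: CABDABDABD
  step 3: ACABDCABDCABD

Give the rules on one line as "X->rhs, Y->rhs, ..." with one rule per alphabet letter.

A->C, B->A, C->A, D->BD

  step 2 ⇒ step 3: CABDABDABD ⇒ A·C·A·BD·C·A·BD·C·A·BD
    A ↦ C
    B ↦ A
    C ↦ A
    D ↦ BD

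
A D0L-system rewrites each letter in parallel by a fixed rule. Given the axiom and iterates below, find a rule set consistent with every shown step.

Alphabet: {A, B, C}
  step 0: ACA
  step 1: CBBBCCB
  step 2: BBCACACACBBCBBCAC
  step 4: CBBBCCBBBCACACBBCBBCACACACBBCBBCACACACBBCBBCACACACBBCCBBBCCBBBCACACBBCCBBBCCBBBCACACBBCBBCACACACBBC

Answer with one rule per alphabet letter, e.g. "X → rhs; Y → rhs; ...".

  step 1 ⇒ step 2: CBBBCCB ⇒ BBC·AC·AC·AC·BBC·BBC·AC
    B ↦ AC
    C ↦ BBC
  step 0 ⇒ step 1: ACA ⇒ CB·BBC·CB
    A ↦ CB

A->CB, B->AC, C->BBC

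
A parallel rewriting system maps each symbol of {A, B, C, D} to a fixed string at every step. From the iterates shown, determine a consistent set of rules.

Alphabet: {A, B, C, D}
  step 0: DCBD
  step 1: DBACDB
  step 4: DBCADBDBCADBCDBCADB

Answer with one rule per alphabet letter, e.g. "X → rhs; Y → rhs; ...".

  step 0 ⇒ step 1: DCBD ⇒ DB·A·C·DB
    B ↦ C
    C ↦ A
    D ↦ DB
    A ↦ DB  (constrained at step 1)

A->DB, B->C, C->A, D->DB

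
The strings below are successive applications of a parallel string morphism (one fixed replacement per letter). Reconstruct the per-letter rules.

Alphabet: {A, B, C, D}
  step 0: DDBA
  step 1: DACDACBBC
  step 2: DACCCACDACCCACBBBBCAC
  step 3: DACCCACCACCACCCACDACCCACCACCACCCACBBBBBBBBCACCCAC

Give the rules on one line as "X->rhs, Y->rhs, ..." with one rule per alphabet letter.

A->C, B->BB, C->CAC, D->DAC

  step 2 ⇒ step 3: DACCCACDACCCACBBBBCAC ⇒ DAC·C·CAC·CAC·CAC·C·CAC·DAC·C·CAC·CAC·CAC·C·CAC·BB·BB·BB·BB·CAC·C·CAC
    A ↦ C
    B ↦ BB
    C ↦ CAC
    D ↦ DAC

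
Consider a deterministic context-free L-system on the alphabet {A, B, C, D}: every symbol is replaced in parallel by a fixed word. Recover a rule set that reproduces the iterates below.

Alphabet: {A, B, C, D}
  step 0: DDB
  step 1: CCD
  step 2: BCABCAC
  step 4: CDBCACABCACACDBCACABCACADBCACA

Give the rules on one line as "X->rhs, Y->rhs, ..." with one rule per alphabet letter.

A->CA, B->D, C->BCA, D->C

  step 1 ⇒ step 2: CCD ⇒ BCA·BCA·C
    C ↦ BCA
    D ↦ C
    A ↦ CA  (constrained at step 2)
  step 0 ⇒ step 1: DDB ⇒ C·C·D
    B ↦ D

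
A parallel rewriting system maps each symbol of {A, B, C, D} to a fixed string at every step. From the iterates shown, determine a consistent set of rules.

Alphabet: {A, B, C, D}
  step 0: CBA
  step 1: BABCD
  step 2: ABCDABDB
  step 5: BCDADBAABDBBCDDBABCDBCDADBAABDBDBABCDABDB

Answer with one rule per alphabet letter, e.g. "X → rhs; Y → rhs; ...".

A->BCD, B->A, C->B, D->DB

  step 1 ⇒ step 2: BABCD ⇒ A·BCD·A·B·DB
    A ↦ BCD
    B ↦ A
    C ↦ B
    D ↦ DB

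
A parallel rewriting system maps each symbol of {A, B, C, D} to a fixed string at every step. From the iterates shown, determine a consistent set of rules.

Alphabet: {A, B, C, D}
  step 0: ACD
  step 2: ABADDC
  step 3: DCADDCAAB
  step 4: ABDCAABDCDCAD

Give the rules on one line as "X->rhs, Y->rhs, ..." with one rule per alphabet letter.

A->DC, B->AD, C->B, D->A

  step 3 ⇒ step 4: DCADDCAAB ⇒ A·B·DC·A·A·B·DC·DC·AD
    A ↦ DC
    B ↦ AD
    C ↦ B
    D ↦ A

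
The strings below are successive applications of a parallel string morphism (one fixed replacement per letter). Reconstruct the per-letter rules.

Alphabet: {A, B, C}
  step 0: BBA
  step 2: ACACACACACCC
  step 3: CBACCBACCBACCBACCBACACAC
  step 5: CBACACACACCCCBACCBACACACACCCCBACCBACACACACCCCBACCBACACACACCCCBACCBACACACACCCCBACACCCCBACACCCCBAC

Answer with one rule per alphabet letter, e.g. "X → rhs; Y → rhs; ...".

  step 2 ⇒ step 3: ACACACACACCC ⇒ CB·AC·CB·AC·CB·AC·CB·AC·CB·AC·AC·AC
    A ↦ CB
    C ↦ AC
    B ↦ CC  (constrained at step 0)

A->CB, B->CC, C->AC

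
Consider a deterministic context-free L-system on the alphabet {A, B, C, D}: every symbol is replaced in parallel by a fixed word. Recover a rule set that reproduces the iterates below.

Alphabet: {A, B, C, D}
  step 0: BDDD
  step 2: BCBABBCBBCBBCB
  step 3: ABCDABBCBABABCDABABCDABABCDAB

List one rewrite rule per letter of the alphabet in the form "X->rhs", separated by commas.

  step 2 ⇒ step 3: BCBABBCBBCBBCB ⇒ AB·CD·AB·BCB·AB·AB·CD·AB·AB·CD·AB·AB·CD·AB
    A ↦ BCB
    B ↦ AB
    C ↦ CD
    D ↦ A  (constrained at step 0)

A->BCB, B->AB, C->CD, D->A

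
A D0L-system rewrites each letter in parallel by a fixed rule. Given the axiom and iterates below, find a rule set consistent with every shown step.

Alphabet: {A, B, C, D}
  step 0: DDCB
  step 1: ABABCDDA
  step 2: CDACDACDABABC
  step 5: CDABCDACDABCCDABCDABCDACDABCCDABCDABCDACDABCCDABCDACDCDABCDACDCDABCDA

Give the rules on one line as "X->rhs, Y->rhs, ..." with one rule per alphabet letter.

A->C, B->DA, C->CD, D->AB

  step 1 ⇒ step 2: ABABCDDA ⇒ C·DA·C·DA·CD·AB·AB·C
    A ↦ C
    B ↦ DA
    C ↦ CD
    D ↦ AB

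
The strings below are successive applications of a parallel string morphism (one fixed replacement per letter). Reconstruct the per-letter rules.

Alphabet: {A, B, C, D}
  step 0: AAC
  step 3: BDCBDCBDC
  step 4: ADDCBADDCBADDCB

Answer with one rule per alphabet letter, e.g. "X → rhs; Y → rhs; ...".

A->B, B->AD, C->B, D->DC

  step 3 ⇒ step 4: BDCBDCBDC ⇒ AD·DC·B·AD·DC·B·AD·DC·B
    B ↦ AD
    C ↦ B
    D ↦ DC
    A ↦ B  (constrained at step 0)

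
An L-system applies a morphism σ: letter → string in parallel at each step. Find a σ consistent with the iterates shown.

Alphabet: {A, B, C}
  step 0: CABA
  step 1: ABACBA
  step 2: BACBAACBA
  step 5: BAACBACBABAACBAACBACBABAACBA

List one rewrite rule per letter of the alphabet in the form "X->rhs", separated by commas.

  step 1 ⇒ step 2: ABACBA ⇒ BA·C·BA·A·C·BA
    A ↦ BA
    B ↦ C
    C ↦ A

A->BA, B->C, C->A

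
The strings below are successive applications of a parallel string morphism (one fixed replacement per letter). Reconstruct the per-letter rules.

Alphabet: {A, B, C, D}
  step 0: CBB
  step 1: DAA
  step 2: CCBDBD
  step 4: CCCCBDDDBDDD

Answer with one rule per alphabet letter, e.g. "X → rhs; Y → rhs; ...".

A->BD, B->A, C->D, D->CC

  step 1 ⇒ step 2: DAA ⇒ CC·BD·BD
    A ↦ BD
    D ↦ CC
  step 0 ⇒ step 1: CBB ⇒ D·A·A
    B ↦ A
  step 0 ⇒ step 1: CBB ⇒ D·A·A
    C ↦ D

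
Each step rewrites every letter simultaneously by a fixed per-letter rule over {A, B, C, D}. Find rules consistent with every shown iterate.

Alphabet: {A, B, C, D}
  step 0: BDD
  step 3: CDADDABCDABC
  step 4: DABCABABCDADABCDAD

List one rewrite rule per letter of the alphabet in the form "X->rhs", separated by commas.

A->C, B->DA, C->D, D->AB

  step 3 ⇒ step 4: CDADDABCDABC ⇒ D·AB·C·AB·AB·C·DA·D·AB·C·DA·D
    A ↦ C
    B ↦ DA
    C ↦ D
    D ↦ AB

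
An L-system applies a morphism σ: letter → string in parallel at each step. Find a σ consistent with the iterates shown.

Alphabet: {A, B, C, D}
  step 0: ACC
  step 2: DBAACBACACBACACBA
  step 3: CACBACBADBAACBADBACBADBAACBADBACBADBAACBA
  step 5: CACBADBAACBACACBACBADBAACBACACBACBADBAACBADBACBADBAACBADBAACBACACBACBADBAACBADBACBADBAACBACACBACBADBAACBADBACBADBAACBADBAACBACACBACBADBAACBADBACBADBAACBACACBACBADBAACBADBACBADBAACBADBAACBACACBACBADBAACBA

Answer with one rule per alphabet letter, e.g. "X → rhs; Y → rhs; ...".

  step 2 ⇒ step 3: DBAACBACACBACACBA ⇒ C·A·CBA·CBA·DBA·A·CBA·DBA·CBA·DBA·A·CBA·DBA·CBA·DBA·A·CBA
    A ↦ CBA
    B ↦ A
    C ↦ DBA
    D ↦ C

A->CBA, B->A, C->DBA, D->C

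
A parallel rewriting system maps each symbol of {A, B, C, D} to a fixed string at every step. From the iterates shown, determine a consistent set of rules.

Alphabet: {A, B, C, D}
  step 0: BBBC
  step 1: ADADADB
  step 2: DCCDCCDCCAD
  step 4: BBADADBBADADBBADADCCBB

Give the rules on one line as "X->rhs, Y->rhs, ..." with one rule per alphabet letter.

A->D, B->AD, C->B, D->CC

  step 1 ⇒ step 2: ADADADB ⇒ D·CC·D·CC·D·CC·AD
    A ↦ D
    B ↦ AD
    D ↦ CC
  step 0 ⇒ step 1: BBBC ⇒ AD·AD·AD·B
    C ↦ B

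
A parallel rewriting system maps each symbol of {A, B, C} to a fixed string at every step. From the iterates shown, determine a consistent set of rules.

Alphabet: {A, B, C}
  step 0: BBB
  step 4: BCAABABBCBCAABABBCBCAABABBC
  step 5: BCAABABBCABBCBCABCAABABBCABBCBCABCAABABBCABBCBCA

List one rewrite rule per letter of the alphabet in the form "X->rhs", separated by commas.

  step 4 ⇒ step 5: BCAABABBCBCAABABBCBCAABABBC ⇒ BC·A·AB·AB·BC·AB·BC·BC·A·BC·A·AB·AB·BC·AB·BC·BC·A·BC·A·AB·AB·BC·AB·BC·BC·A
    A ↦ AB
    B ↦ BC
    C ↦ A

A->AB, B->BC, C->A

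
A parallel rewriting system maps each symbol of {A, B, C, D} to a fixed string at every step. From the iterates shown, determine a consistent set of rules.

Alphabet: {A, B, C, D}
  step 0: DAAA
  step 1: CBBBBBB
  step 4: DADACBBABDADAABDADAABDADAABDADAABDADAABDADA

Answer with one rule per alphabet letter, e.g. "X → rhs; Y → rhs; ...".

  step 0 ⇒ step 1: DAAA ⇒ C·BB·BB·BB
    A ↦ BB
    D ↦ C
    B ↦ DA  (constrained at step 1)
    C ↦ AB  (constrained at step 1)

A->BB, B->DA, C->AB, D->C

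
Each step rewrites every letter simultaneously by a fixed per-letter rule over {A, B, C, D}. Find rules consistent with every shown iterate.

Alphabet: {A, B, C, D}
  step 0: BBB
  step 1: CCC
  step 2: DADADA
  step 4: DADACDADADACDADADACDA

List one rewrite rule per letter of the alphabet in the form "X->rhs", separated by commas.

  step 1 ⇒ step 2: CCC ⇒ DA·DA·DA
    C ↦ DA
    A ↦ BC  (constrained at step 2)
  step 0 ⇒ step 1: BBB ⇒ C·C·C
    B ↦ C
    D ↦ CC  (constrained at step 2)

A->BC, B->C, C->DA, D->CC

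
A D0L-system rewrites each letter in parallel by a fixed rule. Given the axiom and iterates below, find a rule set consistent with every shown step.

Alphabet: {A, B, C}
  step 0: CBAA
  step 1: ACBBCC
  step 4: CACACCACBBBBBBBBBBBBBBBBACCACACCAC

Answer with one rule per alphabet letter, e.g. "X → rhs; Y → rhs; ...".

A->C, B->BB, C->AC

  step 0 ⇒ step 1: CBAA ⇒ AC·BB·C·C
    A ↦ C
    B ↦ BB
    C ↦ AC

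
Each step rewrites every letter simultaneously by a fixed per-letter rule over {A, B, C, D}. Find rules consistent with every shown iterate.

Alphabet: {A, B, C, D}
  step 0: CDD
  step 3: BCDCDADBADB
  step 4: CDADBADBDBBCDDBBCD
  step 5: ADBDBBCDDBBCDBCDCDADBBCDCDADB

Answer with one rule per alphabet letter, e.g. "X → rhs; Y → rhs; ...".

A->DB, B->CD, C->AD, D->B

  step 4 ⇒ step 5: CDADBADBDBBCDDBBCD ⇒ AD·B·DB·B·CD·DB·B·CD·B·CD·CD·AD·B·B·CD·CD·AD·B
    A ↦ DB
    B ↦ CD
    C ↦ AD
    D ↦ B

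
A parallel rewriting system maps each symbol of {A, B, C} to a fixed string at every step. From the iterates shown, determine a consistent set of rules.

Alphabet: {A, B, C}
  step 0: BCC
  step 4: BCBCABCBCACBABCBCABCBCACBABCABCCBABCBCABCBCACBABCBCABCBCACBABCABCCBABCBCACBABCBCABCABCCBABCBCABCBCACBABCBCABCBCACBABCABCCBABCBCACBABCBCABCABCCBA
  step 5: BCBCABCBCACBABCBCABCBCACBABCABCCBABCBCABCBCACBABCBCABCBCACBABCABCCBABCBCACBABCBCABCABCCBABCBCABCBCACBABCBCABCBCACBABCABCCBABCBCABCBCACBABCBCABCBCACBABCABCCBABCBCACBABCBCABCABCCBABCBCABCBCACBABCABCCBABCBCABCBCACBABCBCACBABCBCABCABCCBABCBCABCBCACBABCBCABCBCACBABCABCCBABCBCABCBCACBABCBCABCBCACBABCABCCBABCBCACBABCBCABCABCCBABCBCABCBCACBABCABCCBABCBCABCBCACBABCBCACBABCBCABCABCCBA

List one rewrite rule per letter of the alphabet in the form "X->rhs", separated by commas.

  step 4 ⇒ step 5: BCBCABCBCACBABCBCABCBCACBABCABCCBABCBCABCBCACBABCBCABCBCACBABCABCCBABCBCACBABCBCABCABCCBABCBCABCBCACBABCBCABCBCACBABCABCCBABCBCACBABCBCABCABCCBA ⇒ BC·BCA·BC·BCA·CBA·BC·BCA·BC·BCA·CBA·BCA·BC·CBA·BC·BCA·BC·BCA·CBA·BC·BCA·BC·BCA·CBA·BCA·BC·CBA·BC·BCA·CBA·BC·BCA·BCA·BC·CBA·BC·BCA·BC·BCA·CBA·BC·BCA·BC·BCA·CBA·BCA·BC·CBA·BC·BCA·BC·BCA·CBA·BC·BCA·BC·BCA·CBA·BCA·BC·CBA·BC·BCA·CBA·BC·BCA·BCA·BC·CBA·BC·BCA·BC·BCA·CBA·BCA·BC·CBA·BC·BCA·BC·BCA·CBA·BC·BCA·CBA·BC·BCA·BCA·BC·CBA·BC·BCA·BC·BCA·CBA·BC·BCA·BC·BCA·CBA·BCA·BC·CBA·BC·BCA·BC·BCA·CBA·BC·BCA·BC·BCA·CBA·BCA·BC·CBA·BC·BCA·CBA·BC·BCA·BCA·BC·CBA·BC·BCA·BC·BCA·CBA·BCA·BC·CBA·BC·BCA·BC·BCA·CBA·BC·BCA·CBA·BC·BCA·BCA·BC·CBA
    A ↦ CBA
    B ↦ BC
    C ↦ BCA

A->CBA, B->BC, C->BCA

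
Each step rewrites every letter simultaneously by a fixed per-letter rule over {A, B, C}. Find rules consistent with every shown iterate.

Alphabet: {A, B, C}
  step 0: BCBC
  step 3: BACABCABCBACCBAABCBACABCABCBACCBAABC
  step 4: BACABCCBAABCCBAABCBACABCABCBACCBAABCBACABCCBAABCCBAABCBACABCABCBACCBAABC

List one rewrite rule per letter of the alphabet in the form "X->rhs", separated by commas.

A->C, B->BA, C->ABC

  step 3 ⇒ step 4: BACABCABCBACCBAABCBACABCABCBACCBAABC ⇒ BA·C·ABC·C·BA·ABC·C·BA·ABC·BA·C·ABC·ABC·BA·C·C·BA·ABC·BA·C·ABC·C·BA·ABC·C·BA·ABC·BA·C·ABC·ABC·BA·C·C·BA·ABC
    A ↦ C
    B ↦ BA
    C ↦ ABC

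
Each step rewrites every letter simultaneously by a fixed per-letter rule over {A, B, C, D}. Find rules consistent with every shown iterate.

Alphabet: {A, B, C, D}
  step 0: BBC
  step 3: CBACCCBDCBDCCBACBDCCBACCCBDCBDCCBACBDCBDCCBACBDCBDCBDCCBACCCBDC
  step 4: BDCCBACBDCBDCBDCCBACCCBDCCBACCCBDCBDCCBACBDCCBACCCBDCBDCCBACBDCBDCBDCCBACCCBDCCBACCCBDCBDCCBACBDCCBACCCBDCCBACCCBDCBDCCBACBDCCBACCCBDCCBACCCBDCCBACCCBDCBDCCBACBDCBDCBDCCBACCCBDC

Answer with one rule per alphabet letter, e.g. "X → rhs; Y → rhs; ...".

  step 3 ⇒ step 4: CBACCCBDCBDCCBACBDCCBACCCBDCBDCCBACBDCBDCCBACBDCBDCBDCCBACCCBDC ⇒ BDC·CBA·C·BDC·BDC·BDC·CBA·CCC·BDC·CBA·CCC·BDC·BDC·CBA·C·BDC·CBA·CCC·BDC·BDC·CBA·C·BDC·BDC·BDC·CBA·CCC·BDC·CBA·CCC·BDC·BDC·CBA·C·BDC·CBA·CCC·BDC·CBA·CCC·BDC·BDC·CBA·C·BDC·CBA·CCC·BDC·CBA·CCC·BDC·CBA·CCC·BDC·BDC·CBA·C·BDC·BDC·BDC·CBA·CCC·BDC
    A ↦ C
    B ↦ CBA
    C ↦ BDC
    D ↦ CCC

A->C, B->CBA, C->BDC, D->CCC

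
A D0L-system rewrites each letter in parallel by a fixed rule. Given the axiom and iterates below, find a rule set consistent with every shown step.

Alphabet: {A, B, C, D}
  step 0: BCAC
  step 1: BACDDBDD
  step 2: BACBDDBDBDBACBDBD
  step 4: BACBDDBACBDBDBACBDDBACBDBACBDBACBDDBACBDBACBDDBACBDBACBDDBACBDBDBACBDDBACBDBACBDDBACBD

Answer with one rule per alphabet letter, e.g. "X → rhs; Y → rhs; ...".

A->B, B->BAC, C->DD, D->BD

  step 1 ⇒ step 2: BACDDBDD ⇒ BAC·B·DD·BD·BD·BAC·BD·BD
    A ↦ B
    B ↦ BAC
    C ↦ DD
    D ↦ BD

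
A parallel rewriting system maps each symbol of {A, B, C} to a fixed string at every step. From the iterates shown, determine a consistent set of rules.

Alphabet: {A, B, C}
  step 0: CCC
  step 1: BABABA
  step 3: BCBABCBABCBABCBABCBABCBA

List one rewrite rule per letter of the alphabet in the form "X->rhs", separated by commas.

A->BC, B->BC, C->BA

  step 0 ⇒ step 1: CCC ⇒ BA·BA·BA
    C ↦ BA
    A ↦ BC  (constrained at step 1)
    B ↦ BC  (constrained at step 1)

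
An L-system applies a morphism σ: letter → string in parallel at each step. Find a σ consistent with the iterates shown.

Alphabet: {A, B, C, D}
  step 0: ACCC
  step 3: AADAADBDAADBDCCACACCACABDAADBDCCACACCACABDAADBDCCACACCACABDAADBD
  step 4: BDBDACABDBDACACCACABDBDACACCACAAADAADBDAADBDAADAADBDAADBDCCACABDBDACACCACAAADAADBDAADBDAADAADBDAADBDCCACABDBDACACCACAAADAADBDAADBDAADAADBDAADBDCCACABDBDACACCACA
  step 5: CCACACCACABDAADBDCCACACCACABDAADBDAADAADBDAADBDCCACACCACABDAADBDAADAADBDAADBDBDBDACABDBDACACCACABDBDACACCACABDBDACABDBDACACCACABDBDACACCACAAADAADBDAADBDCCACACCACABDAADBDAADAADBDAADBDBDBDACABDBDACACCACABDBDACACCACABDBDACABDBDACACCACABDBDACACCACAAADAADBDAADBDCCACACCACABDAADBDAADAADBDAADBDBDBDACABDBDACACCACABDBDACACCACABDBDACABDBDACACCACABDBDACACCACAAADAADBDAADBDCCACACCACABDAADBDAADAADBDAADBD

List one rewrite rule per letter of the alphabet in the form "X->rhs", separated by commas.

  step 4 ⇒ step 5: BDBDACABDBDACACCACABDBDACACCACAAADAADBDAADBDAADAADBDAADBDCCACABDBDACACCACAAADAADBDAADBDAADAADBDAADBDCCACABDBDACACCACAAADAADBDAADBDAADAADBDAADBDCCACABDBDACACCACA ⇒ CC·ACA·CC·ACA·BD·AAD·BD·CC·ACA·CC·ACA·BD·AAD·BD·AAD·AAD·BD·AAD·BD·CC·ACA·CC·ACA·BD·AAD·BD·AAD·AAD·BD·AAD·BD·BD·BD·ACA·BD·BD·ACA·CC·ACA·BD·BD·ACA·CC·ACA·BD·BD·ACA·BD·BD·ACA·CC·ACA·BD·BD·ACA·CC·ACA·AAD·AAD·BD·AAD·BD·CC·ACA·CC·ACA·BD·AAD·BD·AAD·AAD·BD·AAD·BD·BD·BD·ACA·BD·BD·ACA·CC·ACA·BD·BD·ACA·CC·ACA·BD·BD·ACA·BD·BD·ACA·CC·ACA·BD·BD·ACA·CC·ACA·AAD·AAD·BD·AAD·BD·CC·ACA·CC·ACA·BD·AAD·BD·AAD·AAD·BD·AAD·BD·BD·BD·ACA·BD·BD·ACA·CC·ACA·BD·BD·ACA·CC·ACA·BD·BD·ACA·BD·BD·ACA·CC·ACA·BD·BD·ACA·CC·ACA·AAD·AAD·BD·AAD·BD·CC·ACA·CC·ACA·BD·AAD·BD·AAD·AAD·BD·AAD·BD
    A ↦ BD
    B ↦ CC
    C ↦ AAD
    D ↦ ACA

A->BD, B->CC, C->AAD, D->ACA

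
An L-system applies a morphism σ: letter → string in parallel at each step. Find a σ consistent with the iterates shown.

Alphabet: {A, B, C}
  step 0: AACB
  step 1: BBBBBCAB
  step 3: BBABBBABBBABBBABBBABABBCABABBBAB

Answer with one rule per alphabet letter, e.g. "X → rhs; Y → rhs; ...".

A->BB, B->AB, C->BC

  step 0 ⇒ step 1: AACB ⇒ BB·BB·BC·AB
    A ↦ BB
    B ↦ AB
    C ↦ BC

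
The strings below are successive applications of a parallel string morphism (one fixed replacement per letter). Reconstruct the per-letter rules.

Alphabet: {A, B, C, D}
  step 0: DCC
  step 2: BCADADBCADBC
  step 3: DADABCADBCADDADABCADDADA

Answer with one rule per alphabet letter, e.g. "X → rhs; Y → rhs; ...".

A->BC, B->DA, C->DA, D->AD

  step 2 ⇒ step 3: BCADADBCADBC ⇒ DA·DA·BC·AD·BC·AD·DA·DA·BC·AD·DA·DA
    A ↦ BC
    B ↦ DA
    C ↦ DA
    D ↦ AD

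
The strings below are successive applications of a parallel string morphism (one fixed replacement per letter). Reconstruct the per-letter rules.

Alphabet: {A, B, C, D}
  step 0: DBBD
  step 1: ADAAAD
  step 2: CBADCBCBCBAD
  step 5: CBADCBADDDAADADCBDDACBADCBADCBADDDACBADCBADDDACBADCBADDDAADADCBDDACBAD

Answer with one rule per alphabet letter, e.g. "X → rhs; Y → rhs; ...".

  step 1 ⇒ step 2: ADAAAD ⇒ CB·AD·CB·CB·CB·AD
    A ↦ CB
    D ↦ AD
  step 0 ⇒ step 1: DBBD ⇒ AD·A·A·AD
    B ↦ A
    C ↦ DD  (constrained at step 2)

A->CB, B->A, C->DD, D->AD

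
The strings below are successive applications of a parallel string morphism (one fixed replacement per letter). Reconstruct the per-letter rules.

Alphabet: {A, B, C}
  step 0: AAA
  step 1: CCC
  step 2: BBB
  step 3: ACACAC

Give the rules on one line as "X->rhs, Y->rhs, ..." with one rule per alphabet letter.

  step 2 ⇒ step 3: BBB ⇒ AC·AC·AC
    B ↦ AC
  step 0 ⇒ step 1: AAA ⇒ C·C·C
    A ↦ C
  step 1 ⇒ step 2: CCC ⇒ B·B·B
    C ↦ B

A->C, B->AC, C->B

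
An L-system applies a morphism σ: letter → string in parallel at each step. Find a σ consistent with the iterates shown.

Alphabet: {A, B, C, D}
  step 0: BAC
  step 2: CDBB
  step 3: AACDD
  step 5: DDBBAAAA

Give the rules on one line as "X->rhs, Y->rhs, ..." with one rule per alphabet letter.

  step 2 ⇒ step 3: CDBB ⇒ AA·C·D·D
    B ↦ D
    C ↦ AA
    D ↦ C
    A ↦ B  (constrained at step 0)

A->B, B->D, C->AA, D->C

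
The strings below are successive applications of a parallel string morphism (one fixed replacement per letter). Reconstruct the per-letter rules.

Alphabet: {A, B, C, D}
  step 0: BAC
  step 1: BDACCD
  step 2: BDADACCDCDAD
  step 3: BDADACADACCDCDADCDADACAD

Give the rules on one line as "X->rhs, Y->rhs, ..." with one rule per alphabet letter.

A->AC, B->BD, C->CD, D->AD

  step 2 ⇒ step 3: BDADACCDCDAD ⇒ BD·AD·AC·AD·AC·CD·CD·AD·CD·AD·AC·AD
    A ↦ AC
    B ↦ BD
    C ↦ CD
    D ↦ AD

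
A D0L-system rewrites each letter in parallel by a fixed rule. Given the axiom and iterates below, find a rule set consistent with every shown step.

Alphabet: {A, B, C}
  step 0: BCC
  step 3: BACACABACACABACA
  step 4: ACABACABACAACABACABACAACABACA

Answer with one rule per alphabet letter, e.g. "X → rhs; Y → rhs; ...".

  step 3 ⇒ step 4: BACACABACACABACA ⇒ A·CA·BA·CA·BA·CA·A·CA·BA·CA·BA·CA·A·CA·BA·CA
    A ↦ CA
    B ↦ A
    C ↦ BA

A->CA, B->A, C->BA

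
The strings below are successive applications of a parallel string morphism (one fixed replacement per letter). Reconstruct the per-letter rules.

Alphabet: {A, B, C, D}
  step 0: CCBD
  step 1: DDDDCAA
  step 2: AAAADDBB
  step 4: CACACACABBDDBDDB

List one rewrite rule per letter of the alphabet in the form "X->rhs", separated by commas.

A->B, B->CA, C->DD, D->A

  step 1 ⇒ step 2: DDDDCAA ⇒ A·A·A·A·DD·B·B
    A ↦ B
    C ↦ DD
    D ↦ A
  step 0 ⇒ step 1: CCBD ⇒ DD·DD·CA·A
    B ↦ CA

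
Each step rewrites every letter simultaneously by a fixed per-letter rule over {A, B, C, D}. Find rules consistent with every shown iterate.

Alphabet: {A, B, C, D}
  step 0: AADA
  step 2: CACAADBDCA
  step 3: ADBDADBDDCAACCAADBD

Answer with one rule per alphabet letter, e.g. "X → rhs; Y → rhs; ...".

A->D, B->AC, C->ADB, D->CA

  step 2 ⇒ step 3: CACAADBDCA ⇒ ADB·D·ADB·D·D·CA·AC·CA·ADB·D
    A ↦ D
    B ↦ AC
    C ↦ ADB
    D ↦ CA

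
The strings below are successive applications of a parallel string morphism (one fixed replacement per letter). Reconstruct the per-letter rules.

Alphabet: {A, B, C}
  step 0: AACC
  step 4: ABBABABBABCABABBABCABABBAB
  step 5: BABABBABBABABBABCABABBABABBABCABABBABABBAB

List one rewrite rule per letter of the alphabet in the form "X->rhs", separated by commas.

  step 4 ⇒ step 5: ABBABABBABCABABBABCABABBAB ⇒ B·AB·AB·B·AB·B·AB·AB·B·AB·CA·B·AB·B·AB·AB·B·AB·CA·B·AB·B·AB·AB·B·AB
    A ↦ B
    B ↦ AB
    C ↦ CA

A->B, B->AB, C->CA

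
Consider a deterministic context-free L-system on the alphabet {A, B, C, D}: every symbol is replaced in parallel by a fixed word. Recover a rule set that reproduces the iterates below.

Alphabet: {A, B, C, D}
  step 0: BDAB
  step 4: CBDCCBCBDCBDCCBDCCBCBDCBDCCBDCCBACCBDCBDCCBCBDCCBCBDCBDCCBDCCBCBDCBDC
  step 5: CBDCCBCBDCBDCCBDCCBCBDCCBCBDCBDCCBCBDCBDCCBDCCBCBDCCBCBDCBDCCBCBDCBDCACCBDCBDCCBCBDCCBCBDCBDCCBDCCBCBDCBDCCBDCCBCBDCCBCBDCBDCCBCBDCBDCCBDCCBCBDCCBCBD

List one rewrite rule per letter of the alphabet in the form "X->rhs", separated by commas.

  step 4 ⇒ step 5: CBDCCBCBDCBDCCBDCCBCBDCBDCCBDCCBACCBDCBDCCBCBDCCBCBDCBDCCBDCCBCBDCBDC ⇒ CBD·C·CB·CBD·CBD·C·CBD·C·CB·CBD·C·CB·CBD·CBD·C·CB·CBD·CBD·C·CBD·C·CB·CBD·C·CB·CBD·CBD·C·CB·CBD·CBD·C·AC·CBD·CBD·C·CB·CBD·C·CB·CBD·CBD·C·CBD·C·CB·CBD·CBD·C·CBD·C·CB·CBD·C·CB·CBD·CBD·C·CB·CBD·CBD·C·CBD·C·CB·CBD·C·CB·CBD
    A ↦ AC
    B ↦ C
    C ↦ CBD
    D ↦ CB

A->AC, B->C, C->CBD, D->CB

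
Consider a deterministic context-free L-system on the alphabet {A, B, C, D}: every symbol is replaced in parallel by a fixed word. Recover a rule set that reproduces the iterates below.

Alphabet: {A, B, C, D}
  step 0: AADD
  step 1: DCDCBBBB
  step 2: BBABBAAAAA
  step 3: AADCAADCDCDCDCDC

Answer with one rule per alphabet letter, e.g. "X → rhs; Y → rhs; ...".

  step 2 ⇒ step 3: BBABBAAAAA ⇒ A·A·DC·A·A·DC·DC·DC·DC·DC
    A ↦ DC
    B ↦ A
  step 1 ⇒ step 2: DCDCBBBB ⇒ BB·A·BB·A·A·A·A·A
    C ↦ A
  step 0 ⇒ step 1: AADD ⇒ DC·DC·BB·BB
    D ↦ BB

A->DC, B->A, C->A, D->BB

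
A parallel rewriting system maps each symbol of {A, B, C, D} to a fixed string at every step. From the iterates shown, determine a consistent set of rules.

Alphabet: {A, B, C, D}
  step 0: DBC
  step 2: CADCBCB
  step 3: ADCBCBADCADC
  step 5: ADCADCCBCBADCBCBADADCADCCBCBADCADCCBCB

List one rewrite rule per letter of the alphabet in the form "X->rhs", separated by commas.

  step 2 ⇒ step 3: CADCBCB ⇒ AD·CBC·B·AD·C·AD·C
    A ↦ CBC
    B ↦ C
    C ↦ AD
    D ↦ B

A->CBC, B->C, C->AD, D->B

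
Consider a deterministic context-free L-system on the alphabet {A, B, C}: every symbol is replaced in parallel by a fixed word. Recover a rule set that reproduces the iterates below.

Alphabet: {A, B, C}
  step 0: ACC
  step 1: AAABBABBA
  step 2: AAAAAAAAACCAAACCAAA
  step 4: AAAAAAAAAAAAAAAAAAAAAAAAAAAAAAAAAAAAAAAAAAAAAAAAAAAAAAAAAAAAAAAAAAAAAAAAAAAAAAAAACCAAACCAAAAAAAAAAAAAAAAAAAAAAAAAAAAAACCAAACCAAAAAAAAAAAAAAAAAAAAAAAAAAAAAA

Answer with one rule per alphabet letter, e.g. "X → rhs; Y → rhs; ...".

  step 1 ⇒ step 2: AAABBABBA ⇒ AAA·AAA·AAA·C·C·AAA·C·C·AAA
    A ↦ AAA
    B ↦ C
  step 0 ⇒ step 1: ACC ⇒ AAA·BBA·BBA
    C ↦ BBA

A->AAA, B->C, C->BBA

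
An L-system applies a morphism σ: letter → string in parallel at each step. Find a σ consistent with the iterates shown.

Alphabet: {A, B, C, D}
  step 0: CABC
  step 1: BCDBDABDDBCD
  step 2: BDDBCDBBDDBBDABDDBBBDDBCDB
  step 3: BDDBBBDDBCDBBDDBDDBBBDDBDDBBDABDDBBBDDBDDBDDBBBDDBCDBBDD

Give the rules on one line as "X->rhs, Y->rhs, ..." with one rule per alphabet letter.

  step 2 ⇒ step 3: BDDBCDBBDDBBDABDDBBBDDBCDB ⇒ BDD·B·B·BDD·BCD·B·BDD·BDD·B·B·BDD·BDD·B·BDA·BDD·B·B·BDD·BDD·BDD·B·B·BDD·BCD·B·BDD
    A ↦ BDA
    B ↦ BDD
    C ↦ BCD
    D ↦ B

A->BDA, B->BDD, C->BCD, D->B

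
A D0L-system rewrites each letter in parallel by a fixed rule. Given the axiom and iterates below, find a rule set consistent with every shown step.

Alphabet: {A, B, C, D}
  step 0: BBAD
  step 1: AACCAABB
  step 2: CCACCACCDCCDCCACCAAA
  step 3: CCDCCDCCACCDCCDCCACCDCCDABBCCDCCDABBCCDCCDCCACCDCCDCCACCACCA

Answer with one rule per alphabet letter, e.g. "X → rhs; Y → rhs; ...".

  step 2 ⇒ step 3: CCACCACCDCCDCCACCAAA ⇒ CCD·CCD·CCA·CCD·CCD·CCA·CCD·CCD·ABB·CCD·CCD·ABB·CCD·CCD·CCA·CCD·CCD·CCA·CCA·CCA
    A ↦ CCA
    C ↦ CCD
    D ↦ ABB
  step 0 ⇒ step 1: BBAD ⇒ A·A·CCA·ABB
    B ↦ A

A->CCA, B->A, C->CCD, D->ABB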